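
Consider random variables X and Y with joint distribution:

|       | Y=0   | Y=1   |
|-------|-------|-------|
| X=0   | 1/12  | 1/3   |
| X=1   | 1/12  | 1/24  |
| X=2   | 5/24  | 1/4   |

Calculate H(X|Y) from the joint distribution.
Marginal P(Y) (column sums):
  P(Y=0) = 1/12 + 1/12 + 5/24 = 3/8
  P(Y=1) = 1/3 + 1/24 + 1/4 = 5/8

H(X|Y) = -Σ P(X,Y)·log₂ P(X|Y), where P(X|Y) = P(X,Y) / P(Y)
  (X=0,Y=0): P(X|Y) = (1/12)/(3/8) = 2/9;  -(1/12)·log₂(2/9) = 0.1808
  (X=0,Y=1): P(X|Y) = (1/3)/(5/8) = 8/15;  -(1/3)·log₂(8/15) = 0.3023
  (X=1,Y=0): P(X|Y) = (1/12)/(3/8) = 2/9;  -(1/12)·log₂(2/9) = 0.1808
  (X=1,Y=1): P(X|Y) = (1/24)/(5/8) = 1/15;  -(1/24)·log₂(1/15) = 0.1628
  (X=2,Y=0): P(X|Y) = (5/24)/(3/8) = 5/9;  -(5/24)·log₂(5/9) = 0.1767
  (X=2,Y=1): P(X|Y) = (1/4)/(5/8) = 2/5;  -(1/4)·log₂(2/5) = 0.3305
H(X|Y) = 0.1808 + 0.3023 + 0.1808 + 0.1628 + 0.1767 + 0.3305
  = 1.3339 bits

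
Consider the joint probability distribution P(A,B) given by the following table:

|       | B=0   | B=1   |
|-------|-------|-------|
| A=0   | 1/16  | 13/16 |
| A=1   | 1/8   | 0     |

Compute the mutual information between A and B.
Marginal P(A) (row sums):
  P(A=0) = 1/16 + 13/16 = 7/8
  P(A=1) = 1/8 + 0 = 1/8
Marginal P(B) (column sums):
  P(B=0) = 1/16 + 1/8 = 3/16
  P(B=1) = 13/16 + 0 = 13/16

H(A) = -[(7/8)·log₂(7/8) + (1/8)·log₂(1/8)]
  = 0.1686 + 0.3750
  = 0.5436 bits
H(B) = -[(3/16)·log₂(3/16) + (13/16)·log₂(13/16)]
  = 0.4528 + 0.2434
  = 0.6962 bits
H(A,B) = -[(1/16)·log₂(1/16) + (13/16)·log₂(13/16) + (1/8)·log₂(1/8)]
  = 0.2500 + 0.2434 + 0.3750
  = 0.8684 bits

I(A;B) = H(A) + H(B) - H(A,B)
  = 0.5436 + 0.6962 - 0.8684
  = 0.3714 bits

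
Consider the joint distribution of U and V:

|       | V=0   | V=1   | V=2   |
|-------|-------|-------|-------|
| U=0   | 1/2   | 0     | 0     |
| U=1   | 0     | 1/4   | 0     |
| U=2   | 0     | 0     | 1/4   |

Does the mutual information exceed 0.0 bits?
Marginal P(U) (row sums):
  P(U=0) = 1/2 + 0 + 0 = 1/2
  P(U=1) = 0 + 1/4 + 0 = 1/4
  P(U=2) = 0 + 0 + 1/4 = 1/4
Marginal P(V) (column sums):
  P(V=0) = 1/2 + 0 + 0 = 1/2
  P(V=1) = 0 + 1/4 + 0 = 1/4
  P(V=2) = 0 + 0 + 1/4 = 1/4

H(U) = -[(1/2)·log₂(1/2) + (1/4)·log₂(1/4) + (1/4)·log₂(1/4)]
  = 0.5000 + 0.5000 + 0.5000
  = 1.5000 bits
H(V) = -[(1/2)·log₂(1/2) + (1/4)·log₂(1/4) + (1/4)·log₂(1/4)]
  = 0.5000 + 0.5000 + 0.5000
  = 1.5000 bits
H(U,V) = -[(1/2)·log₂(1/2) + (1/4)·log₂(1/4) + (1/4)·log₂(1/4)]
  = 0.5000 + 0.5000 + 0.5000
  = 1.5000 bits

I(U;V) = H(U) + H(V) - H(U,V)
  = 1.5000 + 1.5000 - 1.5000
  = 1.5000 bits

Yes. I(U;V) = 1.5000 bits, which is > 0.0 bits.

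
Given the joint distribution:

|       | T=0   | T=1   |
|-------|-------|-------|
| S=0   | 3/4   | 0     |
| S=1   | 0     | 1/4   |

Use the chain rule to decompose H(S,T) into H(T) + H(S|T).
By the chain rule: H(S,T) = H(T) + H(S|T)

Marginal P(T) (column sums):
  P(T=0) = 3/4 + 0 = 3/4
  P(T=1) = 0 + 1/4 = 1/4
H(T) = -[(3/4)·log₂(3/4) + (1/4)·log₂(1/4)]
  = 0.3113 + 0.5000
  = 0.8113 bits
H(S|T) = -Σ P(S,T)·log₂ P(S|T), where P(S|T) = P(S,T) / P(T)
  (cells with P(S,T) = 0 contribute 0)
  (S=0,T=0): P(S|T) = (3/4)/(3/4) = 1;  -(3/4)·log₂(1) = 0.0000
  (S=1,T=1): P(S|T) = (1/4)/(1/4) = 1;  -(1/4)·log₂(1) = 0.0000
H(S|T) = 0.0000 + 0.0000
  = 0.0000 bits

H(S,T) = H(T) + H(S|T) = 0.8113 + 0.0000 = 0.8113 bits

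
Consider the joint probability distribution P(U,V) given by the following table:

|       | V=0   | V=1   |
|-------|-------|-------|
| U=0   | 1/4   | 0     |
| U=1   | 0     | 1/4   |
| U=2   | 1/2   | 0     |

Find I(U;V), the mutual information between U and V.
Marginal P(U) (row sums):
  P(U=0) = 1/4 + 0 = 1/4
  P(U=1) = 0 + 1/4 = 1/4
  P(U=2) = 1/2 + 0 = 1/2
Marginal P(V) (column sums):
  P(V=0) = 1/4 + 0 + 1/2 = 3/4
  P(V=1) = 0 + 1/4 + 0 = 1/4

H(U) = -[(1/4)·log₂(1/4) + (1/4)·log₂(1/4) + (1/2)·log₂(1/2)]
  = 0.5000 + 0.5000 + 0.5000
  = 1.5000 bits
H(V) = -[(3/4)·log₂(3/4) + (1/4)·log₂(1/4)]
  = 0.3113 + 0.5000
  = 0.8113 bits
H(U,V) = -[(1/4)·log₂(1/4) + (1/4)·log₂(1/4) + (1/2)·log₂(1/2)]
  = 0.5000 + 0.5000 + 0.5000
  = 1.5000 bits

I(U;V) = H(U) + H(V) - H(U,V)
  = 1.5000 + 0.8113 - 1.5000
  = 0.8113 bits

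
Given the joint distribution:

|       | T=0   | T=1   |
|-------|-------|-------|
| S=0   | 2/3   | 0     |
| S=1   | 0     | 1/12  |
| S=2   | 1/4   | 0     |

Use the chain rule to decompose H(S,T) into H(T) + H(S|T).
By the chain rule: H(S,T) = H(T) + H(S|T)

Marginal P(T) (column sums):
  P(T=0) = 2/3 + 0 + 1/4 = 11/12
  P(T=1) = 0 + 1/12 + 0 = 1/12
H(T) = -[(11/12)·log₂(11/12) + (1/12)·log₂(1/12)]
  = 0.1151 + 0.2987
  = 0.4138 bits
H(S|T) = -Σ P(S,T)·log₂ P(S|T), where P(S|T) = P(S,T) / P(T)
  (cells with P(S,T) = 0 contribute 0)
  (S=0,T=0): P(S|T) = (2/3)/(11/12) = 8/11;  -(2/3)·log₂(8/11) = 0.3063
  (S=1,T=1): P(S|T) = (1/12)/(1/12) = 1;  -(1/12)·log₂(1) = 0.0000
  (S=2,T=0): P(S|T) = (1/4)/(11/12) = 3/11;  -(1/4)·log₂(3/11) = 0.4686
H(S|T) = 0.3063 + 0.0000 + 0.4686
  = 0.7749 bits

H(S,T) = H(T) + H(S|T) = 0.4138 + 0.7749 = 1.1887 bits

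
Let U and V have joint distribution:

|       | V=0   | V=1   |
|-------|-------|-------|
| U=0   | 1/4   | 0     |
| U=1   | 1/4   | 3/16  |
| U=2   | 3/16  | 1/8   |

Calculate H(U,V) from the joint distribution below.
H(U,V) = -Σ P(U,V) log₂ P(U,V), summed over the non-zero cells:
H(U,V) = -[(1/4)·log₂(1/4) + (1/4)·log₂(1/4) + (3/16)·log₂(3/16) + (3/16)·log₂(3/16) + (1/8)·log₂(1/8)]
  = 0.5000 + 0.5000 + 0.4528 + 0.4528 + 0.3750
  = 2.2806 bits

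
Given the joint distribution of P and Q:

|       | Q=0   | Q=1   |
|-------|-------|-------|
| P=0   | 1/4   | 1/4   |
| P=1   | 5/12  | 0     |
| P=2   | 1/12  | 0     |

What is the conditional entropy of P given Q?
Marginal P(Q) (column sums):
  P(Q=0) = 1/4 + 5/12 + 1/12 = 3/4
  P(Q=1) = 1/4 + 0 + 0 = 1/4

H(P|Q) = -Σ P(P,Q)·log₂ P(P|Q), where P(P|Q) = P(P,Q) / P(Q)
  (cells with P(P,Q) = 0 contribute 0)
  (P=0,Q=0): P(P|Q) = (1/4)/(3/4) = 1/3;  -(1/4)·log₂(1/3) = 0.3962
  (P=0,Q=1): P(P|Q) = (1/4)/(1/4) = 1;  -(1/4)·log₂(1) = 0.0000
  (P=1,Q=0): P(P|Q) = (5/12)/(3/4) = 5/9;  -(5/12)·log₂(5/9) = 0.3533
  (P=2,Q=0): P(P|Q) = (1/12)/(3/4) = 1/9;  -(1/12)·log₂(1/9) = 0.2642
H(P|Q) = 0.3962 + 0.0000 + 0.3533 + 0.2642
  = 1.0137 bits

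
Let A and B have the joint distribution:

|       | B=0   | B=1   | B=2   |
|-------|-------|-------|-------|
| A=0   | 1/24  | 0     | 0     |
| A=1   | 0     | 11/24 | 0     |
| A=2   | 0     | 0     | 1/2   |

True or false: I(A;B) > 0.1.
Marginal P(A) (row sums):
  P(A=0) = 1/24 + 0 + 0 = 1/24
  P(A=1) = 0 + 11/24 + 0 = 11/24
  P(A=2) = 0 + 0 + 1/2 = 1/2
Marginal P(B) (column sums):
  P(B=0) = 1/24 + 0 + 0 = 1/24
  P(B=1) = 0 + 11/24 + 0 = 11/24
  P(B=2) = 0 + 0 + 1/2 = 1/2

H(A) = -[(1/24)·log₂(1/24) + (11/24)·log₂(11/24) + (1/2)·log₂(1/2)]
  = 0.1910 + 0.5159 + 0.5000
  = 1.2069 bits
H(B) = -[(1/24)·log₂(1/24) + (11/24)·log₂(11/24) + (1/2)·log₂(1/2)]
  = 0.1910 + 0.5159 + 0.5000
  = 1.2069 bits
H(A,B) = -[(1/24)·log₂(1/24) + (11/24)·log₂(11/24) + (1/2)·log₂(1/2)]
  = 0.1910 + 0.5159 + 0.5000
  = 1.2069 bits

I(A;B) = H(A) + H(B) - H(A,B)
  = 1.2069 + 1.2069 - 1.2069
  = 1.2069 bits

True. I(A;B) = 1.2069 bits, which is > 0.1 bits.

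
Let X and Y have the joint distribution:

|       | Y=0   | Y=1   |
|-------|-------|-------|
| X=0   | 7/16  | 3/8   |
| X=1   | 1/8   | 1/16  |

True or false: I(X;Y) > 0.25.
Marginal P(X) (row sums):
  P(X=0) = 7/16 + 3/8 = 13/16
  P(X=1) = 1/8 + 1/16 = 3/16
Marginal P(Y) (column sums):
  P(Y=0) = 7/16 + 1/8 = 9/16
  P(Y=1) = 3/8 + 1/16 = 7/16

H(X) = -[(13/16)·log₂(13/16) + (3/16)·log₂(3/16)]
  = 0.2434 + 0.4528
  = 0.6962 bits
H(Y) = -[(9/16)·log₂(9/16) + (7/16)·log₂(7/16)]
  = 0.4669 + 0.5218
  = 0.9887 bits
H(X,Y) = -[(7/16)·log₂(7/16) + (3/8)·log₂(3/8) + (1/8)·log₂(1/8) + (1/16)·log₂(1/16)]
  = 0.5218 + 0.5306 + 0.3750 + 0.2500
  = 1.6774 bits

I(X;Y) = H(X) + H(Y) - H(X,Y)
  = 0.6962 + 0.9887 - 1.6774
  = 0.0075 bits

False. I(X;Y) = 0.0075 bits, which is ≤ 0.25 bits.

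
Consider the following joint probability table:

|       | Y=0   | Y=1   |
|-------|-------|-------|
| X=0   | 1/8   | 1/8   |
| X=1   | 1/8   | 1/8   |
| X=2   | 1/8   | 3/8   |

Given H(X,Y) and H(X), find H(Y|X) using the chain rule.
From the chain rule: H(X,Y) = H(X) + H(Y|X)
Therefore: H(Y|X) = H(X,Y) - H(X)

H(X,Y) = -[(1/8)·log₂(1/8) + (1/8)·log₂(1/8) + (1/8)·log₂(1/8) + (1/8)·log₂(1/8) + (1/8)·log₂(1/8) + (3/8)·log₂(3/8)]
  = 0.3750 + 0.3750 + 0.3750 + 0.3750 + 0.3750 + 0.5306
  = 2.4056 bits
Marginal P(X) (row sums):
  P(X=0) = 1/8 + 1/8 = 1/4
  P(X=1) = 1/8 + 1/8 = 1/4
  P(X=2) = 1/8 + 3/8 = 1/2
H(X) = -[(1/4)·log₂(1/4) + (1/4)·log₂(1/4) + (1/2)·log₂(1/2)]
  = 0.5000 + 0.5000 + 0.5000
  = 1.5000 bits

H(Y|X) = 2.4056 - 1.5000 = 0.9056 bits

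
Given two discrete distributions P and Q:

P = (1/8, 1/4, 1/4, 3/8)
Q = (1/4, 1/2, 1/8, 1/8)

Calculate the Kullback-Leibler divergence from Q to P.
D(P||Q) = Σ P(i) log₂(P(i)/Q(i))
  i=0: (1/8) × log₂((1/8)/(1/4)) = (1/8) × log₂(1/2) = -0.1250
  i=1: (1/4) × log₂((1/4)/(1/2)) = (1/4) × log₂(1/2) = -0.2500
  i=2: (1/4) × log₂((1/4)/(1/8)) = (1/4) × log₂(2) = 0.2500
  i=3: (3/8) × log₂((3/8)/(1/8)) = (3/8) × log₂(3) = 0.5944
D(P||Q) = -0.1250 - 0.2500 + 0.2500 + 0.5944
  = 0.4694 bits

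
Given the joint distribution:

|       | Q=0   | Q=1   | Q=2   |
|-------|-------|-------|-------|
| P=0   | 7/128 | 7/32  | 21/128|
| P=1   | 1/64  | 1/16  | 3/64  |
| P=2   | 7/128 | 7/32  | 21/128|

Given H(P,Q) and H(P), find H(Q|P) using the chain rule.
From the chain rule: H(P,Q) = H(P) + H(Q|P)
Therefore: H(Q|P) = H(P,Q) - H(P)

H(P,Q) = -[(7/128)·log₂(7/128) + (7/32)·log₂(7/32) + (21/128)·log₂(21/128) + (1/64)·log₂(1/64) + (1/16)·log₂(1/16) + (3/64)·log₂(3/64) + (7/128)·log₂(7/128) + (7/32)·log₂(7/32) + (21/128)·log₂(21/128)]
  = 0.2293 + 0.4796 + 0.4278 + 0.0938 + 0.2500 + 0.2070 + 0.2293 + 0.4796 + 0.4278
  = 2.8242 bits
Marginal P(P) (row sums):
  P(P=0) = 7/128 + 7/32 + 21/128 = 7/16
  P(P=1) = 1/64 + 1/16 + 3/64 = 1/8
  P(P=2) = 7/128 + 7/32 + 21/128 = 7/16
H(P) = -[(7/16)·log₂(7/16) + (1/8)·log₂(1/8) + (7/16)·log₂(7/16)]
  = 0.5218 + 0.3750 + 0.5218
  = 1.4186 bits

H(Q|P) = 2.8242 - 1.4186 = 1.4056 bits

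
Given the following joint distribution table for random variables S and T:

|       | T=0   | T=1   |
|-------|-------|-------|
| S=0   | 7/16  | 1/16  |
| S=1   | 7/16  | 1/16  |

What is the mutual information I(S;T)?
Marginal P(S) (row sums):
  P(S=0) = 7/16 + 1/16 = 1/2
  P(S=1) = 7/16 + 1/16 = 1/2
Marginal P(T) (column sums):
  P(T=0) = 7/16 + 7/16 = 7/8
  P(T=1) = 1/16 + 1/16 = 1/8

H(S) = -[(1/2)·log₂(1/2) + (1/2)·log₂(1/2)]
  = 0.5000 + 0.5000
  = 1.0000 bits
H(T) = -[(7/8)·log₂(7/8) + (1/8)·log₂(1/8)]
  = 0.1686 + 0.3750
  = 0.5436 bits
H(S,T) = -[(7/16)·log₂(7/16) + (1/16)·log₂(1/16) + (7/16)·log₂(7/16) + (1/16)·log₂(1/16)]
  = 0.5218 + 0.2500 + 0.5218 + 0.2500
  = 1.5436 bits

I(S;T) = H(S) + H(T) - H(S,T)
  = 1.0000 + 0.5436 - 1.5436
  = 0.0000 bits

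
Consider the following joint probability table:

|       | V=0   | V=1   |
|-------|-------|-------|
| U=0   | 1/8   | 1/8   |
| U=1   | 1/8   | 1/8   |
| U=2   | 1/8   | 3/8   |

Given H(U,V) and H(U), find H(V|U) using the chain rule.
From the chain rule: H(U,V) = H(U) + H(V|U)
Therefore: H(V|U) = H(U,V) - H(U)

H(U,V) = -[(1/8)·log₂(1/8) + (1/8)·log₂(1/8) + (1/8)·log₂(1/8) + (1/8)·log₂(1/8) + (1/8)·log₂(1/8) + (3/8)·log₂(3/8)]
  = 0.3750 + 0.3750 + 0.3750 + 0.3750 + 0.3750 + 0.5306
  = 2.4056 bits
Marginal P(U) (row sums):
  P(U=0) = 1/8 + 1/8 = 1/4
  P(U=1) = 1/8 + 1/8 = 1/4
  P(U=2) = 1/8 + 3/8 = 1/2
H(U) = -[(1/4)·log₂(1/4) + (1/4)·log₂(1/4) + (1/2)·log₂(1/2)]
  = 0.5000 + 0.5000 + 0.5000
  = 1.5000 bits

H(V|U) = 2.4056 - 1.5000 = 0.9056 bits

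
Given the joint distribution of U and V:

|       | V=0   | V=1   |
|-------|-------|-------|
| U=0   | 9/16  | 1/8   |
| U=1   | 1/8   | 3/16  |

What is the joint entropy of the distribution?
H(U,V) = -Σ P(U,V) log₂ P(U,V), summed over the non-zero cells:
H(U,V) = -[(9/16)·log₂(9/16) + (1/8)·log₂(1/8) + (1/8)·log₂(1/8) + (3/16)·log₂(3/16)]
  = 0.4669 + 0.3750 + 0.3750 + 0.4528
  = 1.6697 bits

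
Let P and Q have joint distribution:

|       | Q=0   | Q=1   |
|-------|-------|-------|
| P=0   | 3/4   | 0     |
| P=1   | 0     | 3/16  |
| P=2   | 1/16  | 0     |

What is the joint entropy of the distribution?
H(P,Q) = -Σ P(P,Q) log₂ P(P,Q), summed over the non-zero cells:
H(P,Q) = -[(3/4)·log₂(3/4) + (3/16)·log₂(3/16) + (1/16)·log₂(1/16)]
  = 0.3113 + 0.4528 + 0.2500
  = 1.0141 bits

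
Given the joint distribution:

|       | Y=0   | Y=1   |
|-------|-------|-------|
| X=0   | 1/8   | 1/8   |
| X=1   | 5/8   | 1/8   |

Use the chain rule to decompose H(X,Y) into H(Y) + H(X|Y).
By the chain rule: H(X,Y) = H(Y) + H(X|Y)

Marginal P(Y) (column sums):
  P(Y=0) = 1/8 + 5/8 = 3/4
  P(Y=1) = 1/8 + 1/8 = 1/4
H(Y) = -[(3/4)·log₂(3/4) + (1/4)·log₂(1/4)]
  = 0.3113 + 0.5000
  = 0.8113 bits
H(X|Y) = -Σ P(X,Y)·log₂ P(X|Y), where P(X|Y) = P(X,Y) / P(Y)
  (X=0,Y=0): P(X|Y) = (1/8)/(3/4) = 1/6;  -(1/8)·log₂(1/6) = 0.3231
  (X=0,Y=1): P(X|Y) = (1/8)/(1/4) = 1/2;  -(1/8)·log₂(1/2) = 0.1250
  (X=1,Y=0): P(X|Y) = (5/8)/(3/4) = 5/6;  -(5/8)·log₂(5/6) = 0.1644
  (X=1,Y=1): P(X|Y) = (1/8)/(1/4) = 1/2;  -(1/8)·log₂(1/2) = 0.1250
H(X|Y) = 0.3231 + 0.1250 + 0.1644 + 0.1250
  = 0.7375 bits

H(X,Y) = H(Y) + H(X|Y) = 0.8113 + 0.7375 = 1.5488 bits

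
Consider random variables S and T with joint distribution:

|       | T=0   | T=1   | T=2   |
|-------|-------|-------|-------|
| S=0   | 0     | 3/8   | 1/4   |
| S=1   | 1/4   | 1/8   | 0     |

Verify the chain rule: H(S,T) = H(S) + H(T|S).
Left side:
H(S,T) = -[(3/8)·log₂(3/8) + (1/4)·log₂(1/4) + (1/4)·log₂(1/4) + (1/8)·log₂(1/8)]
  = 0.5306 + 0.5000 + 0.5000 + 0.3750
  = 1.9056 bits

Right side:
Marginal P(S) (row sums):
  P(S=0) = 0 + 3/8 + 1/4 = 5/8
  P(S=1) = 1/4 + 1/8 + 0 = 3/8
H(S) = -[(5/8)·log₂(5/8) + (3/8)·log₂(3/8)]
  = 0.4238 + 0.5306
  = 0.9544 bits
H(T|S) = -Σ P(S,T)·log₂ P(T|S), where P(T|S) = P(S,T) / P(S)
  (cells with P(S,T) = 0 contribute 0)
  (S=0,T=1): P(T|S) = (3/8)/(5/8) = 3/5;  -(3/8)·log₂(3/5) = 0.2764
  (S=0,T=2): P(T|S) = (1/4)/(5/8) = 2/5;  -(1/4)·log₂(2/5) = 0.3305
  (S=1,T=0): P(T|S) = (1/4)/(3/8) = 2/3;  -(1/4)·log₂(2/3) = 0.1462
  (S=1,T=1): P(T|S) = (1/8)/(3/8) = 1/3;  -(1/8)·log₂(1/3) = 0.1981
H(T|S) = 0.2764 + 0.3305 + 0.1462 + 0.1981
  = 0.9512 bits
H(S) + H(T|S) = 0.9544 + 0.9512 = 1.9056 bits

Both sides equal 1.9056 bits, so the chain rule holds ✓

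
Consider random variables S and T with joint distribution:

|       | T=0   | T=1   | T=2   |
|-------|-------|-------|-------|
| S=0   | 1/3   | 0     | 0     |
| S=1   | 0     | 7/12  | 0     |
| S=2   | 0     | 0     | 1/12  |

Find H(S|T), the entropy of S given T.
Marginal P(T) (column sums):
  P(T=0) = 1/3 + 0 + 0 = 1/3
  P(T=1) = 0 + 7/12 + 0 = 7/12
  P(T=2) = 0 + 0 + 1/12 = 1/12

H(S|T) = -Σ P(S,T)·log₂ P(S|T), where P(S|T) = P(S,T) / P(T)
  (cells with P(S,T) = 0 contribute 0)
  (S=0,T=0): P(S|T) = (1/3)/(1/3) = 1;  -(1/3)·log₂(1) = 0.0000
  (S=1,T=1): P(S|T) = (7/12)/(7/12) = 1;  -(7/12)·log₂(1) = 0.0000
  (S=2,T=2): P(S|T) = (1/12)/(1/12) = 1;  -(1/12)·log₂(1) = 0.0000
H(S|T) = 0.0000 + 0.0000 + 0.0000
  = 0.0000 bits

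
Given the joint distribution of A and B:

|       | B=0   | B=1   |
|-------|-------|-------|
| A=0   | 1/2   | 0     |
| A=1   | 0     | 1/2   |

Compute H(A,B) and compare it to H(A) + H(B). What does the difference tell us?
Marginal P(A) (row sums):
  P(A=0) = 1/2 + 0 = 1/2
  P(A=1) = 0 + 1/2 = 1/2
Marginal P(B) (column sums):
  P(B=0) = 1/2 + 0 = 1/2
  P(B=1) = 0 + 1/2 = 1/2

H(A,B) = -[(1/2)·log₂(1/2) + (1/2)·log₂(1/2)]
  = 0.5000 + 0.5000
  = 1.0000 bits
H(A) = -[(1/2)·log₂(1/2) + (1/2)·log₂(1/2)]
  = 0.5000 + 0.5000
  = 1.0000 bits
H(B) = -[(1/2)·log₂(1/2) + (1/2)·log₂(1/2)]
  = 0.5000 + 0.5000
  = 1.0000 bits

H(A) + H(B) = 1.0000 + 1.0000 = 2.0000 bits
Difference: H(A) + H(B) - H(A,B) = 2.0000 - 1.0000 = 1.0000 bits = I(A;B)

The difference is the mutual information; it is positive here, so A and B are dependent (knowing one reduces uncertainty about the other by 1.0000 bits).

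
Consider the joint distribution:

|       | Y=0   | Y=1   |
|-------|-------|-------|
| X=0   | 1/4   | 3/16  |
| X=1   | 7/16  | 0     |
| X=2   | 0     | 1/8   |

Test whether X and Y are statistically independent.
Marginal P(X) (row sums):
  P(X=0) = 1/4 + 3/16 = 7/16
  P(X=1) = 7/16 + 0 = 7/16
  P(X=2) = 0 + 1/8 = 1/8
Marginal P(Y) (column sums):
  P(Y=0) = 1/4 + 7/16 + 0 = 11/16
  P(Y=1) = 3/16 + 0 + 1/8 = 5/16

X and Y are independent iff P(X=i,Y=j) = P(X=i)·P(Y=j) for every cell.
  P(X=0)·P(Y=0) = 7/16 × 11/16 = 77/256, but P(X=0,Y=0) = 1/4 ✗

No, X and Y are not independent. Quantitatively, I(X;Y) > 0:

H(X) = -[(7/16)·log₂(7/16) + (7/16)·log₂(7/16) + (1/8)·log₂(1/8)]
  = 0.5218 + 0.5218 + 0.3750
  = 1.4186 bits
H(Y) = -[(11/16)·log₂(11/16) + (5/16)·log₂(5/16)]
  = 0.3716 + 0.5244
  = 0.8960 bits
H(X,Y) = -[(1/4)·log₂(1/4) + (3/16)·log₂(3/16) + (7/16)·log₂(7/16) + (1/8)·log₂(1/8)]
  = 0.5000 + 0.4528 + 0.5218 + 0.3750
  = 1.8496 bits
I(X;Y) = H(X) + H(Y) - H(X,Y) = 1.4186 + 0.8960 - 1.8496 = 0.4650 bits > 0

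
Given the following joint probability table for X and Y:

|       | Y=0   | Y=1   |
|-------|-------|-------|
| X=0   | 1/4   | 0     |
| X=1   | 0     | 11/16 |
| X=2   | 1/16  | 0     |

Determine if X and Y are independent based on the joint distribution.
Marginal P(X) (row sums):
  P(X=0) = 1/4 + 0 = 1/4
  P(X=1) = 0 + 11/16 = 11/16
  P(X=2) = 1/16 + 0 = 1/16
Marginal P(Y) (column sums):
  P(Y=0) = 1/4 + 0 + 1/16 = 5/16
  P(Y=1) = 0 + 11/16 + 0 = 11/16

X and Y are independent iff P(X=i,Y=j) = P(X=i)·P(Y=j) for every cell.
  P(X=0)·P(Y=0) = 1/4 × 5/16 = 5/64, but P(X=0,Y=0) = 1/4 ✗

No, X and Y are not independent. Quantitatively, I(X;Y) > 0:

H(X) = -[(1/4)·log₂(1/4) + (11/16)·log₂(11/16) + (1/16)·log₂(1/16)]
  = 0.5000 + 0.3716 + 0.2500
  = 1.1216 bits
H(Y) = -[(5/16)·log₂(5/16) + (11/16)·log₂(11/16)]
  = 0.5244 + 0.3716
  = 0.8960 bits
H(X,Y) = -[(1/4)·log₂(1/4) + (11/16)·log₂(11/16) + (1/16)·log₂(1/16)]
  = 0.5000 + 0.3716 + 0.2500
  = 1.1216 bits
I(X;Y) = H(X) + H(Y) - H(X,Y) = 1.1216 + 0.8960 - 1.1216 = 0.8960 bits > 0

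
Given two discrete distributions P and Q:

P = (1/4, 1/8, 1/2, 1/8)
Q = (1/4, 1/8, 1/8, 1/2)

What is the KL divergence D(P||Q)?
D(P||Q) = Σ P(i) log₂(P(i)/Q(i))
  i=0: (1/4) × log₂((1/4)/(1/4)) = (1/4) × log₂(1) = 0.0000
  i=1: (1/8) × log₂((1/8)/(1/8)) = (1/8) × log₂(1) = 0.0000
  i=2: (1/2) × log₂((1/2)/(1/8)) = (1/2) × log₂(4) = 1.0000
  i=3: (1/8) × log₂((1/8)/(1/2)) = (1/8) × log₂(1/4) = -0.2500
D(P||Q) = 0.0000 + 0.0000 + 1.0000 - 0.2500
  = 0.7500 bits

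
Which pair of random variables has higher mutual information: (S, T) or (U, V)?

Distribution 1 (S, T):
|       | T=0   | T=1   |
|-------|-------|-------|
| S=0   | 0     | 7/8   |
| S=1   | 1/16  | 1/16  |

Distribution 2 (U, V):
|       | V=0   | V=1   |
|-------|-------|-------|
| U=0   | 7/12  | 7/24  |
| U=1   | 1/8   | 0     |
Distribution 1 (S, T):
Marginal P(S) (row sums):
  P(S=0) = 0 + 7/8 = 7/8
  P(S=1) = 1/16 + 1/16 = 1/8
Marginal P(T) (column sums):
  P(T=0) = 0 + 1/16 = 1/16
  P(T=1) = 7/8 + 1/16 = 15/16

H(S) = -[(7/8)·log₂(7/8) + (1/8)·log₂(1/8)]
  = 0.1686 + 0.3750
  = 0.5436 bits
H(T) = -[(1/16)·log₂(1/16) + (15/16)·log₂(15/16)]
  = 0.2500 + 0.0873
  = 0.3373 bits
H(S,T) = -[(7/8)·log₂(7/8) + (1/16)·log₂(1/16) + (1/16)·log₂(1/16)]
  = 0.1686 + 0.2500 + 0.2500
  = 0.6686 bits

I(S;T) = H(S) + H(T) - H(S,T)
  = 0.5436 + 0.3373 - 0.6686
  = 0.2123 bits

Distribution 2 (U, V):
Marginal P(U) (row sums):
  P(U=0) = 7/12 + 7/24 = 7/8
  P(U=1) = 1/8 + 0 = 1/8
Marginal P(V) (column sums):
  P(V=0) = 7/12 + 1/8 = 17/24
  P(V=1) = 7/24 + 0 = 7/24

H(U) = -[(7/8)·log₂(7/8) + (1/8)·log₂(1/8)]
  = 0.1686 + 0.3750
  = 0.5436 bits
H(V) = -[(17/24)·log₂(17/24) + (7/24)·log₂(7/24)]
  = 0.3524 + 0.5185
  = 0.8709 bits
H(U,V) = -[(7/12)·log₂(7/12) + (7/24)·log₂(7/24) + (1/8)·log₂(1/8)]
  = 0.4536 + 0.5185 + 0.3750
  = 1.3471 bits

I(U;V) = H(U) + H(V) - H(U,V)
  = 0.5436 + 0.8709 - 1.3471
  = 0.0674 bits

I(S;T) = 0.2123 bits > I(U;V) = 0.0674 bits, so (S, T) has the higher mutual information (stronger dependence).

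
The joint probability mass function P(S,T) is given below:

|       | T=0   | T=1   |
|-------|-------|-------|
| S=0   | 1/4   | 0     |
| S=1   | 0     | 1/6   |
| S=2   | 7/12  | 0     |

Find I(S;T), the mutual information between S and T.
Marginal P(S) (row sums):
  P(S=0) = 1/4 + 0 = 1/4
  P(S=1) = 0 + 1/6 = 1/6
  P(S=2) = 7/12 + 0 = 7/12
Marginal P(T) (column sums):
  P(T=0) = 1/4 + 0 + 7/12 = 5/6
  P(T=1) = 0 + 1/6 + 0 = 1/6

H(S) = -[(1/4)·log₂(1/4) + (1/6)·log₂(1/6) + (7/12)·log₂(7/12)]
  = 0.5000 + 0.4308 + 0.4536
  = 1.3844 bits
H(T) = -[(5/6)·log₂(5/6) + (1/6)·log₂(1/6)]
  = 0.2192 + 0.4308
  = 0.6500 bits
H(S,T) = -[(1/4)·log₂(1/4) + (1/6)·log₂(1/6) + (7/12)·log₂(7/12)]
  = 0.5000 + 0.4308 + 0.4536
  = 1.3844 bits

I(S;T) = H(S) + H(T) - H(S,T)
  = 1.3844 + 0.6500 - 1.3844
  = 0.6500 bits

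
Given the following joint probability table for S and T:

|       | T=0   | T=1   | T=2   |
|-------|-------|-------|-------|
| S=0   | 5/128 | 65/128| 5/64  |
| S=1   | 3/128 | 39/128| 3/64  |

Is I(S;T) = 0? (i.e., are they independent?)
Marginal P(S) (row sums):
  P(S=0) = 5/128 + 65/128 + 5/64 = 5/8
  P(S=1) = 3/128 + 39/128 + 3/64 = 3/8
Marginal P(T) (column sums):
  P(T=0) = 5/128 + 3/128 = 1/16
  P(T=1) = 65/128 + 39/128 = 13/16
  P(T=2) = 5/64 + 3/64 = 1/8

S and T are independent iff P(S=i,T=j) = P(S=i)·P(T=j) for every cell.
  P(S=0)·P(T=0) = 5/8 × 1/16 = 5/128 = P(S=0,T=0) ✓
  P(S=0)·P(T=1) = 5/8 × 13/16 = 65/128 = P(S=0,T=1) ✓
  P(S=0)·P(T=2) = 5/8 × 1/8 = 5/64 = P(S=0,T=2) ✓
  P(S=1)·P(T=0) = 3/8 × 1/16 = 3/128 = P(S=1,T=0) ✓
  P(S=1)·P(T=1) = 3/8 × 13/16 = 39/128 = P(S=1,T=1) ✓
  P(S=1)·P(T=2) = 3/8 × 1/8 = 3/64 = P(S=1,T=2) ✓

Yes, S and T are independent: every cell factors, so I(S;T) = 0 bits.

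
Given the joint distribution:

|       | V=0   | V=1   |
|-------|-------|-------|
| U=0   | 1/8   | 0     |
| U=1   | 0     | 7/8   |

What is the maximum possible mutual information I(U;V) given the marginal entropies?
The upper bound on mutual information is I(U;V) ≤ min(H(U), H(V)).

Marginal P(U) (row sums):
  P(U=0) = 1/8 + 0 = 1/8
  P(U=1) = 0 + 7/8 = 7/8
Marginal P(V) (column sums):
  P(V=0) = 1/8 + 0 = 1/8
  P(V=1) = 0 + 7/8 = 7/8

H(U) = -[(1/8)·log₂(1/8) + (7/8)·log₂(7/8)]
  = 0.3750 + 0.1686
  = 0.5436 bits
H(V) = -[(1/8)·log₂(1/8) + (7/8)·log₂(7/8)]
  = 0.3750 + 0.1686
  = 0.5436 bits

Maximum possible I(U;V) = min(0.5436, 0.5436) = 0.5436 bits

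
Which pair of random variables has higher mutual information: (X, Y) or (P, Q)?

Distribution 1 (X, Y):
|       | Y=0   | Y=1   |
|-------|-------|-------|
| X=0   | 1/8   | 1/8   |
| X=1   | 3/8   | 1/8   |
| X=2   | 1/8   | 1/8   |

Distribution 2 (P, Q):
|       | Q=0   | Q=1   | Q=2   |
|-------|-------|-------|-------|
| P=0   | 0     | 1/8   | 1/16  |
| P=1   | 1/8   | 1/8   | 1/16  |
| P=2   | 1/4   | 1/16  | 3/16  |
Distribution 1 (X, Y):
Marginal P(X) (row sums):
  P(X=0) = 1/8 + 1/8 = 1/4
  P(X=1) = 3/8 + 1/8 = 1/2
  P(X=2) = 1/8 + 1/8 = 1/4
Marginal P(Y) (column sums):
  P(Y=0) = 1/8 + 3/8 + 1/8 = 5/8
  P(Y=1) = 1/8 + 1/8 + 1/8 = 3/8

H(X) = -[(1/4)·log₂(1/4) + (1/2)·log₂(1/2) + (1/4)·log₂(1/4)]
  = 0.5000 + 0.5000 + 0.5000
  = 1.5000 bits
H(Y) = -[(5/8)·log₂(5/8) + (3/8)·log₂(3/8)]
  = 0.4238 + 0.5306
  = 0.9544 bits
H(X,Y) = -[(1/8)·log₂(1/8) + (1/8)·log₂(1/8) + (3/8)·log₂(3/8) + (1/8)·log₂(1/8) + (1/8)·log₂(1/8) + (1/8)·log₂(1/8)]
  = 0.3750 + 0.3750 + 0.5306 + 0.3750 + 0.3750 + 0.3750
  = 2.4056 bits

I(X;Y) = H(X) + H(Y) - H(X,Y)
  = 1.5000 + 0.9544 - 2.4056
  = 0.0488 bits

Distribution 2 (P, Q):
Marginal P(P) (row sums):
  P(P=0) = 0 + 1/8 + 1/16 = 3/16
  P(P=1) = 1/8 + 1/8 + 1/16 = 5/16
  P(P=2) = 1/4 + 1/16 + 3/16 = 1/2
Marginal P(Q) (column sums):
  P(Q=0) = 0 + 1/8 + 1/4 = 3/8
  P(Q=1) = 1/8 + 1/8 + 1/16 = 5/16
  P(Q=2) = 1/16 + 1/16 + 3/16 = 5/16

H(P) = -[(3/16)·log₂(3/16) + (5/16)·log₂(5/16) + (1/2)·log₂(1/2)]
  = 0.4528 + 0.5244 + 0.5000
  = 1.4772 bits
H(Q) = -[(3/8)·log₂(3/8) + (5/16)·log₂(5/16) + (5/16)·log₂(5/16)]
  = 0.5306 + 0.5244 + 0.5244
  = 1.5794 bits
H(P,Q) = -[(1/8)·log₂(1/8) + (1/16)·log₂(1/16) + (1/8)·log₂(1/8) + (1/8)·log₂(1/8) + (1/16)·log₂(1/16) + (1/4)·log₂(1/4) + (1/16)·log₂(1/16) + (3/16)·log₂(3/16)]
  = 0.3750 + 0.2500 + 0.3750 + 0.3750 + 0.2500 + 0.5000 + 0.2500 + 0.4528
  = 2.8278 bits

I(P;Q) = H(P) + H(Q) - H(P,Q)
  = 1.4772 + 1.5794 - 2.8278
  = 0.2288 bits

I(P;Q) = 0.2288 bits > I(X;Y) = 0.0488 bits, so (P, Q) has the higher mutual information (stronger dependence).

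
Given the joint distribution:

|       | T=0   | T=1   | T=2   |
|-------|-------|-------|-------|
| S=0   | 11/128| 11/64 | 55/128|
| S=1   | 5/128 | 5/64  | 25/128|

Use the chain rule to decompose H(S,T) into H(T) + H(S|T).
By the chain rule: H(S,T) = H(T) + H(S|T)

Marginal P(T) (column sums):
  P(T=0) = 11/128 + 5/128 = 1/8
  P(T=1) = 11/64 + 5/64 = 1/4
  P(T=2) = 55/128 + 25/128 = 5/8
H(T) = -[(1/8)·log₂(1/8) + (1/4)·log₂(1/4) + (5/8)·log₂(5/8)]
  = 0.3750 + 0.5000 + 0.4238
  = 1.2988 bits
H(S|T) = -Σ P(S,T)·log₂ P(S|T), where P(S|T) = P(S,T) / P(T)
  (S=0,T=0): P(S|T) = (11/128)/(1/8) = 11/16;  -(11/128)·log₂(11/16) = 0.0465
  (S=0,T=1): P(S|T) = (11/64)/(1/4) = 11/16;  -(11/64)·log₂(11/16) = 0.0929
  (S=0,T=2): P(S|T) = (55/128)/(5/8) = 11/16;  -(55/128)·log₂(11/16) = 0.2323
  (S=1,T=0): P(S|T) = (5/128)/(1/8) = 5/16;  -(5/128)·log₂(5/16) = 0.0655
  (S=1,T=1): P(S|T) = (5/64)/(1/4) = 5/16;  -(5/64)·log₂(5/16) = 0.1311
  (S=1,T=2): P(S|T) = (25/128)/(5/8) = 5/16;  -(25/128)·log₂(5/16) = 0.3277
H(S|T) = 0.0465 + 0.0929 + 0.2323 + 0.0655 + 0.1311 + 0.3277
  = 0.8960 bits

H(S,T) = H(T) + H(S|T) = 1.2988 + 0.8960 = 2.1948 bits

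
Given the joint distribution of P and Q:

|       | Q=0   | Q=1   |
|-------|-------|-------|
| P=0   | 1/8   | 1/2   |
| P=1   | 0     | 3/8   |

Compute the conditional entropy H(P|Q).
Marginal P(Q) (column sums):
  P(Q=0) = 1/8 + 0 = 1/8
  P(Q=1) = 1/2 + 3/8 = 7/8

H(P|Q) = -Σ P(P,Q)·log₂ P(P|Q), where P(P|Q) = P(P,Q) / P(Q)
  (cells with P(P,Q) = 0 contribute 0)
  (P=0,Q=0): P(P|Q) = (1/8)/(1/8) = 1;  -(1/8)·log₂(1) = 0.0000
  (P=0,Q=1): P(P|Q) = (1/2)/(7/8) = 4/7;  -(1/2)·log₂(4/7) = 0.4037
  (P=1,Q=1): P(P|Q) = (3/8)/(7/8) = 3/7;  -(3/8)·log₂(3/7) = 0.4584
H(P|Q) = 0.0000 + 0.4037 + 0.4584
  = 0.8621 bits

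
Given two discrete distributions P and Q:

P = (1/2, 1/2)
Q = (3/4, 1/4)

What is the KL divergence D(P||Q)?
D(P||Q) = Σ P(i) log₂(P(i)/Q(i))
  i=0: (1/2) × log₂((1/2)/(3/4)) = (1/2) × log₂(2/3) = -0.2925
  i=1: (1/2) × log₂((1/2)/(1/4)) = (1/2) × log₂(2) = 0.5000
D(P||Q) = -0.2925 + 0.5000
  = 0.2075 bits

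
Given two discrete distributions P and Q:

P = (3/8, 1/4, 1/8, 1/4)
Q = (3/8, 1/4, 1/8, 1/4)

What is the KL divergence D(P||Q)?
D(P||Q) = Σ P(i) log₂(P(i)/Q(i))
  i=0: (3/8) × log₂((3/8)/(3/8)) = (3/8) × log₂(1) = 0.0000
  i=1: (1/4) × log₂((1/4)/(1/4)) = (1/4) × log₂(1) = 0.0000
  i=2: (1/8) × log₂((1/8)/(1/8)) = (1/8) × log₂(1) = 0.0000
  i=3: (1/4) × log₂((1/4)/(1/4)) = (1/4) × log₂(1) = 0.0000
D(P||Q) = 0.0000 + 0.0000 + 0.0000 + 0.0000
  = 0.0000 bits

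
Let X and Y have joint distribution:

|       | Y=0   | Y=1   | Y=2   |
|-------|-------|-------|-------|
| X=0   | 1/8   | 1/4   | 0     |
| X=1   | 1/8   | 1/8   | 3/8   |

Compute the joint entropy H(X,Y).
H(X,Y) = -Σ P(X,Y) log₂ P(X,Y), summed over the non-zero cells:
H(X,Y) = -[(1/8)·log₂(1/8) + (1/4)·log₂(1/4) + (1/8)·log₂(1/8) + (1/8)·log₂(1/8) + (3/8)·log₂(3/8)]
  = 0.3750 + 0.5000 + 0.3750 + 0.3750 + 0.5306
  = 2.1556 bits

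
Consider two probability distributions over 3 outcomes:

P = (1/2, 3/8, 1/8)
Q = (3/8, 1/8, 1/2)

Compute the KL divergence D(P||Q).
D(P||Q) = Σ P(i) log₂(P(i)/Q(i))
  i=0: (1/2) × log₂((1/2)/(3/8)) = (1/2) × log₂(4/3) = 0.2075
  i=1: (3/8) × log₂((3/8)/(1/8)) = (3/8) × log₂(3) = 0.5944
  i=2: (1/8) × log₂((1/8)/(1/2)) = (1/8) × log₂(1/4) = -0.2500
D(P||Q) = 0.2075 + 0.5944 - 0.2500
  = 0.5519 bits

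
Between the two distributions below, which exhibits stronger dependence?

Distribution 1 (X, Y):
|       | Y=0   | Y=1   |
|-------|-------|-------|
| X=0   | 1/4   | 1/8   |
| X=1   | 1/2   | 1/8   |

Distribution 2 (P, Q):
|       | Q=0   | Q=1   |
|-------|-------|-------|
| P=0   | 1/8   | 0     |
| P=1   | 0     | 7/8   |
Distribution 1 (X, Y):
Marginal P(X) (row sums):
  P(X=0) = 1/4 + 1/8 = 3/8
  P(X=1) = 1/2 + 1/8 = 5/8
Marginal P(Y) (column sums):
  P(Y=0) = 1/4 + 1/2 = 3/4
  P(Y=1) = 1/8 + 1/8 = 1/4

H(X) = -[(3/8)·log₂(3/8) + (5/8)·log₂(5/8)]
  = 0.5306 + 0.4238
  = 0.9544 bits
H(Y) = -[(3/4)·log₂(3/4) + (1/4)·log₂(1/4)]
  = 0.3113 + 0.5000
  = 0.8113 bits
H(X,Y) = -[(1/4)·log₂(1/4) + (1/8)·log₂(1/8) + (1/2)·log₂(1/2) + (1/8)·log₂(1/8)]
  = 0.5000 + 0.3750 + 0.5000 + 0.3750
  = 1.7500 bits

I(X;Y) = H(X) + H(Y) - H(X,Y)
  = 0.9544 + 0.8113 - 1.7500
  = 0.0157 bits

Distribution 2 (P, Q):
Marginal P(P) (row sums):
  P(P=0) = 1/8 + 0 = 1/8
  P(P=1) = 0 + 7/8 = 7/8
Marginal P(Q) (column sums):
  P(Q=0) = 1/8 + 0 = 1/8
  P(Q=1) = 0 + 7/8 = 7/8

H(P) = -[(1/8)·log₂(1/8) + (7/8)·log₂(7/8)]
  = 0.3750 + 0.1686
  = 0.5436 bits
H(Q) = -[(1/8)·log₂(1/8) + (7/8)·log₂(7/8)]
  = 0.3750 + 0.1686
  = 0.5436 bits
H(P,Q) = -[(1/8)·log₂(1/8) + (7/8)·log₂(7/8)]
  = 0.3750 + 0.1686
  = 0.5436 bits

I(P;Q) = H(P) + H(Q) - H(P,Q)
  = 0.5436 + 0.5436 - 0.5436
  = 0.5436 bits

I(P;Q) = 0.5436 bits > I(X;Y) = 0.0157 bits, so (P, Q) has the higher mutual information (stronger dependence).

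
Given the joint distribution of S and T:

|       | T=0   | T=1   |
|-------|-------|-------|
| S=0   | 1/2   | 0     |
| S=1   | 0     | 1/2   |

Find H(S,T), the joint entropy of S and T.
H(S,T) = -Σ P(S,T) log₂ P(S,T), summed over the non-zero cells:
H(S,T) = -[(1/2)·log₂(1/2) + (1/2)·log₂(1/2)]
  = 0.5000 + 0.5000
  = 1.0000 bits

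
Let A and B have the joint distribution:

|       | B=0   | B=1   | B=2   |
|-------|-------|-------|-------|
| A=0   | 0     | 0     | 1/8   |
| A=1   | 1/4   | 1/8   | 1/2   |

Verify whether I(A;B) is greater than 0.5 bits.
Marginal P(A) (row sums):
  P(A=0) = 0 + 0 + 1/8 = 1/8
  P(A=1) = 1/4 + 1/8 + 1/2 = 7/8
Marginal P(B) (column sums):
  P(B=0) = 0 + 1/4 = 1/4
  P(B=1) = 0 + 1/8 = 1/8
  P(B=2) = 1/8 + 1/2 = 5/8

H(A) = -[(1/8)·log₂(1/8) + (7/8)·log₂(7/8)]
  = 0.3750 + 0.1686
  = 0.5436 bits
H(B) = -[(1/4)·log₂(1/4) + (1/8)·log₂(1/8) + (5/8)·log₂(5/8)]
  = 0.5000 + 0.3750 + 0.4238
  = 1.2988 bits
H(A,B) = -[(1/8)·log₂(1/8) + (1/4)·log₂(1/4) + (1/8)·log₂(1/8) + (1/2)·log₂(1/2)]
  = 0.3750 + 0.5000 + 0.3750 + 0.5000
  = 1.7500 bits

I(A;B) = H(A) + H(B) - H(A,B)
  = 0.5436 + 1.2988 - 1.7500
  = 0.0924 bits

No. I(A;B) = 0.0924 bits, which is ≤ 0.5 bits.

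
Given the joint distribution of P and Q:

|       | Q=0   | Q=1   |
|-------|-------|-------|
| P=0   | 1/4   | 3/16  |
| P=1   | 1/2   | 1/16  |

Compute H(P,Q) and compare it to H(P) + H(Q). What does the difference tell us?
Marginal P(P) (row sums):
  P(P=0) = 1/4 + 3/16 = 7/16
  P(P=1) = 1/2 + 1/16 = 9/16
Marginal P(Q) (column sums):
  P(Q=0) = 1/4 + 1/2 = 3/4
  P(Q=1) = 3/16 + 1/16 = 1/4

H(P,Q) = -[(1/4)·log₂(1/4) + (3/16)·log₂(3/16) + (1/2)·log₂(1/2) + (1/16)·log₂(1/16)]
  = 0.5000 + 0.4528 + 0.5000 + 0.2500
  = 1.7028 bits
H(P) = -[(7/16)·log₂(7/16) + (9/16)·log₂(9/16)]
  = 0.5218 + 0.4669
  = 0.9887 bits
H(Q) = -[(3/4)·log₂(3/4) + (1/4)·log₂(1/4)]
  = 0.3113 + 0.5000
  = 0.8113 bits

H(P) + H(Q) = 0.9887 + 0.8113 = 1.8000 bits
Difference: H(P) + H(Q) - H(P,Q) = 1.8000 - 1.7028 = 0.0972 bits = I(P;Q)

The difference is the mutual information; it is positive here, so P and Q are dependent (knowing one reduces uncertainty about the other by 0.0972 bits).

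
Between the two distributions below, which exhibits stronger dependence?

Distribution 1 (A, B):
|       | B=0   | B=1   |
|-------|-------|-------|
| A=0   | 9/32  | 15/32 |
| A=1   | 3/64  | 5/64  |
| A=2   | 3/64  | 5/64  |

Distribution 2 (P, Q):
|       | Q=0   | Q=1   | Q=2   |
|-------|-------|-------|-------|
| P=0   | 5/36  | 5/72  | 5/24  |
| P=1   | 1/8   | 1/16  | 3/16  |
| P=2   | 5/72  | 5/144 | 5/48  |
Distribution 1 (A, B):
Marginal P(A) (row sums):
  P(A=0) = 9/32 + 15/32 = 3/4
  P(A=1) = 3/64 + 5/64 = 1/8
  P(A=2) = 3/64 + 5/64 = 1/8
Marginal P(B) (column sums):
  P(B=0) = 9/32 + 3/64 + 3/64 = 3/8
  P(B=1) = 15/32 + 5/64 + 5/64 = 5/8

H(A) = -[(3/4)·log₂(3/4) + (1/8)·log₂(1/8) + (1/8)·log₂(1/8)]
  = 0.3113 + 0.3750 + 0.3750
  = 1.0613 bits
H(B) = -[(3/8)·log₂(3/8) + (5/8)·log₂(5/8)]
  = 0.5306 + 0.4238
  = 0.9544 bits
H(A,B) = -[(9/32)·log₂(9/32) + (15/32)·log₂(15/32) + (3/64)·log₂(3/64) + (5/64)·log₂(5/64) + (3/64)·log₂(3/64) + (5/64)·log₂(5/64)]
  = 0.5147 + 0.5124 + 0.2070 + 0.2873 + 0.2070 + 0.2873
  = 2.0157 bits

I(A;B) = H(A) + H(B) - H(A,B)
  = 1.0613 + 0.9544 - 2.0157
  = 0.0000 bits

Distribution 2 (P, Q):
Marginal P(P) (row sums):
  P(P=0) = 5/36 + 5/72 + 5/24 = 5/12
  P(P=1) = 1/8 + 1/16 + 3/16 = 3/8
  P(P=2) = 5/72 + 5/144 + 5/48 = 5/24
Marginal P(Q) (column sums):
  P(Q=0) = 5/36 + 1/8 + 5/72 = 1/3
  P(Q=1) = 5/72 + 1/16 + 5/144 = 1/6
  P(Q=2) = 5/24 + 3/16 + 5/48 = 1/2

H(P) = -[(5/12)·log₂(5/12) + (3/8)·log₂(3/8) + (5/24)·log₂(5/24)]
  = 0.5263 + 0.5306 + 0.4715
  = 1.5284 bits
H(Q) = -[(1/3)·log₂(1/3) + (1/6)·log₂(1/6) + (1/2)·log₂(1/2)]
  = 0.5283 + 0.4308 + 0.5000
  = 1.4591 bits
H(P,Q) = -[(5/36)·log₂(5/36) + (5/72)·log₂(5/72) + (5/24)·log₂(5/24) + (1/8)·log₂(1/8) + (1/16)·log₂(1/16) + (3/16)·log₂(3/16) + (5/72)·log₂(5/72) + (5/144)·log₂(5/144) + (5/48)·log₂(5/48)]
  = 0.3956 + 0.2672 + 0.4715 + 0.3750 + 0.2500 + 0.4528 + 0.2672 + 0.1683 + 0.3399
  = 2.9875 bits

I(P;Q) = H(P) + H(Q) - H(P,Q)
  = 1.5284 + 1.4591 - 2.9875
  = 0.0000 bits

Both joint tables factor as the product of their marginals, so I(A;B) = I(P;Q) = 0 bits: neither is larger (both pairs are independent).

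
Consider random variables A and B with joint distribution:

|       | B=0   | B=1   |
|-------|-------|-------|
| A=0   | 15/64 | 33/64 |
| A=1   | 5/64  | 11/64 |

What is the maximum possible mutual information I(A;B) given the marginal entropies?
The upper bound on mutual information is I(A;B) ≤ min(H(A), H(B)).

Marginal P(A) (row sums):
  P(A=0) = 15/64 + 33/64 = 3/4
  P(A=1) = 5/64 + 11/64 = 1/4
Marginal P(B) (column sums):
  P(B=0) = 15/64 + 5/64 = 5/16
  P(B=1) = 33/64 + 11/64 = 11/16

H(A) = -[(3/4)·log₂(3/4) + (1/4)·log₂(1/4)]
  = 0.3113 + 0.5000
  = 0.8113 bits
H(B) = -[(5/16)·log₂(5/16) + (11/16)·log₂(11/16)]
  = 0.5244 + 0.3716
  = 0.8960 bits

Maximum possible I(A;B) = min(0.8113, 0.8960) = 0.8113 bits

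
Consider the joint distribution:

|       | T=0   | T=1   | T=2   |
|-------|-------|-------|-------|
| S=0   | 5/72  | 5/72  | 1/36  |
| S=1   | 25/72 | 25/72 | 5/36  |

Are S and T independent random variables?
Marginal P(S) (row sums):
  P(S=0) = 5/72 + 5/72 + 1/36 = 1/6
  P(S=1) = 25/72 + 25/72 + 5/36 = 5/6
Marginal P(T) (column sums):
  P(T=0) = 5/72 + 25/72 = 5/12
  P(T=1) = 5/72 + 25/72 = 5/12
  P(T=2) = 1/36 + 5/36 = 1/6

S and T are independent iff P(S=i,T=j) = P(S=i)·P(T=j) for every cell.
  P(S=0)·P(T=0) = 1/6 × 5/12 = 5/72 = P(S=0,T=0) ✓
  P(S=0)·P(T=1) = 1/6 × 5/12 = 5/72 = P(S=0,T=1) ✓
  P(S=0)·P(T=2) = 1/6 × 1/6 = 1/36 = P(S=0,T=2) ✓
  P(S=1)·P(T=0) = 5/6 × 5/12 = 25/72 = P(S=1,T=0) ✓
  P(S=1)·P(T=1) = 5/6 × 5/12 = 25/72 = P(S=1,T=1) ✓
  P(S=1)·P(T=2) = 5/6 × 1/6 = 5/36 = P(S=1,T=2) ✓

Yes, S and T are independent: every cell factors, so I(S;T) = 0 bits.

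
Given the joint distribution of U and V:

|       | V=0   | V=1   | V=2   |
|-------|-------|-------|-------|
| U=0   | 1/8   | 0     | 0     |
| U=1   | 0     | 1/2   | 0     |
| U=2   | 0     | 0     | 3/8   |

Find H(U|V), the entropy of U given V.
Marginal P(V) (column sums):
  P(V=0) = 1/8 + 0 + 0 = 1/8
  P(V=1) = 0 + 1/2 + 0 = 1/2
  P(V=2) = 0 + 0 + 3/8 = 3/8

H(U|V) = -Σ P(U,V)·log₂ P(U|V), where P(U|V) = P(U,V) / P(V)
  (cells with P(U,V) = 0 contribute 0)
  (U=0,V=0): P(U|V) = (1/8)/(1/8) = 1;  -(1/8)·log₂(1) = 0.0000
  (U=1,V=1): P(U|V) = (1/2)/(1/2) = 1;  -(1/2)·log₂(1) = 0.0000
  (U=2,V=2): P(U|V) = (3/8)/(3/8) = 1;  -(3/8)·log₂(1) = 0.0000
H(U|V) = 0.0000 + 0.0000 + 0.0000
  = 0.0000 bits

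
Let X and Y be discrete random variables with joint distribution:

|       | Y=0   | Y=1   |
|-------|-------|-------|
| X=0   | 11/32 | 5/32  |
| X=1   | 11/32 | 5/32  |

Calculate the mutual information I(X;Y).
Marginal P(X) (row sums):
  P(X=0) = 11/32 + 5/32 = 1/2
  P(X=1) = 11/32 + 5/32 = 1/2
Marginal P(Y) (column sums):
  P(Y=0) = 11/32 + 11/32 = 11/16
  P(Y=1) = 5/32 + 5/32 = 5/16

H(X) = -[(1/2)·log₂(1/2) + (1/2)·log₂(1/2)]
  = 0.5000 + 0.5000
  = 1.0000 bits
H(Y) = -[(11/16)·log₂(11/16) + (5/16)·log₂(5/16)]
  = 0.3716 + 0.5244
  = 0.8960 bits
H(X,Y) = -[(11/32)·log₂(11/32) + (5/32)·log₂(5/32) + (11/32)·log₂(11/32) + (5/32)·log₂(5/32)]
  = 0.5296 + 0.4184 + 0.5296 + 0.4184
  = 1.8960 bits

I(X;Y) = H(X) + H(Y) - H(X,Y)
  = 1.0000 + 0.8960 - 1.8960
  = 0.0000 bits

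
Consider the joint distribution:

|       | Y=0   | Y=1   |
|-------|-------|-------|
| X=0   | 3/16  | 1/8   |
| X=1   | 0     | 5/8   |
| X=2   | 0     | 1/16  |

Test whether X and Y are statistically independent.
Marginal P(X) (row sums):
  P(X=0) = 3/16 + 1/8 = 5/16
  P(X=1) = 0 + 5/8 = 5/8
  P(X=2) = 0 + 1/16 = 1/16
Marginal P(Y) (column sums):
  P(Y=0) = 3/16 + 0 + 0 = 3/16
  P(Y=1) = 1/8 + 5/8 + 1/16 = 13/16

X and Y are independent iff P(X=i,Y=j) = P(X=i)·P(Y=j) for every cell.
  P(X=0)·P(Y=0) = 5/16 × 3/16 = 15/256, but P(X=0,Y=0) = 3/16 ✗

No, X and Y are not independent. Quantitatively, I(X;Y) > 0:

H(X) = -[(5/16)·log₂(5/16) + (5/8)·log₂(5/8) + (1/16)·log₂(1/16)]
  = 0.5244 + 0.4238 + 0.2500
  = 1.1982 bits
H(Y) = -[(3/16)·log₂(3/16) + (13/16)·log₂(13/16)]
  = 0.4528 + 0.2434
  = 0.6962 bits
H(X,Y) = -[(3/16)·log₂(3/16) + (1/8)·log₂(1/8) + (5/8)·log₂(5/8) + (1/16)·log₂(1/16)]
  = 0.4528 + 0.3750 + 0.4238 + 0.2500
  = 1.5016 bits
I(X;Y) = H(X) + H(Y) - H(X,Y) = 1.1982 + 0.6962 - 1.5016 = 0.3928 bits > 0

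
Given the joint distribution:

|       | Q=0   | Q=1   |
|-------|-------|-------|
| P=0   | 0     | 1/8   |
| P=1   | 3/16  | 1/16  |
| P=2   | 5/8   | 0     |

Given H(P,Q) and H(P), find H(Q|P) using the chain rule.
From the chain rule: H(P,Q) = H(P) + H(Q|P)
Therefore: H(Q|P) = H(P,Q) - H(P)

H(P,Q) = -[(1/8)·log₂(1/8) + (3/16)·log₂(3/16) + (1/16)·log₂(1/16) + (5/8)·log₂(5/8)]
  = 0.3750 + 0.4528 + 0.2500 + 0.4238
  = 1.5016 bits
Marginal P(P) (row sums):
  P(P=0) = 0 + 1/8 = 1/8
  P(P=1) = 3/16 + 1/16 = 1/4
  P(P=2) = 5/8 + 0 = 5/8
H(P) = -[(1/8)·log₂(1/8) + (1/4)·log₂(1/4) + (5/8)·log₂(5/8)]
  = 0.3750 + 0.5000 + 0.4238
  = 1.2988 bits

H(Q|P) = 1.5016 - 1.2988 = 0.2028 bits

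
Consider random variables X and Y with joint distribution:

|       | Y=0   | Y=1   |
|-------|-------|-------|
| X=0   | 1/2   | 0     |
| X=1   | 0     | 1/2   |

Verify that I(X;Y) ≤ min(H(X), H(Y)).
Marginal P(X) (row sums):
  P(X=0) = 1/2 + 0 = 1/2
  P(X=1) = 0 + 1/2 = 1/2
Marginal P(Y) (column sums):
  P(Y=0) = 1/2 + 0 = 1/2
  P(Y=1) = 0 + 1/2 = 1/2

H(X) = -[(1/2)·log₂(1/2) + (1/2)·log₂(1/2)]
  = 0.5000 + 0.5000
  = 1.0000 bits
H(Y) = -[(1/2)·log₂(1/2) + (1/2)·log₂(1/2)]
  = 0.5000 + 0.5000
  = 1.0000 bits
H(X,Y) = -[(1/2)·log₂(1/2) + (1/2)·log₂(1/2)]
  = 0.5000 + 0.5000
  = 1.0000 bits

I(X;Y) = H(X) + H(Y) - H(X,Y)
  = 1.0000 + 1.0000 - 1.0000
  = 1.0000 bits

min(H(X), H(Y)) = min(1.0000, 1.0000) = 1.0000 bits
Since 1.0000 ≤ 1.0000, the bound is satisfied ✓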